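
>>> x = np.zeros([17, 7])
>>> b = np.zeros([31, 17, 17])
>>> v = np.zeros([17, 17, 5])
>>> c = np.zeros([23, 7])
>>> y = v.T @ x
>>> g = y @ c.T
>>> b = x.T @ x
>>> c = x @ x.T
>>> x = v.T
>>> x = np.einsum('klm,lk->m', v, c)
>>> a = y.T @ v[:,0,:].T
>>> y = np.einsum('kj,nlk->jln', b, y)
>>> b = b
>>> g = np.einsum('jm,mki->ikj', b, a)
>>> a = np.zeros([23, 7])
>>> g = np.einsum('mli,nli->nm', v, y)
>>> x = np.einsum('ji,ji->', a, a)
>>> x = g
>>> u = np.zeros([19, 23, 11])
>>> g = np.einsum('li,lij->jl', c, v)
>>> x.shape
(7, 17)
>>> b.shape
(7, 7)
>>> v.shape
(17, 17, 5)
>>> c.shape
(17, 17)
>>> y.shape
(7, 17, 5)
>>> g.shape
(5, 17)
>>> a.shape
(23, 7)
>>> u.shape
(19, 23, 11)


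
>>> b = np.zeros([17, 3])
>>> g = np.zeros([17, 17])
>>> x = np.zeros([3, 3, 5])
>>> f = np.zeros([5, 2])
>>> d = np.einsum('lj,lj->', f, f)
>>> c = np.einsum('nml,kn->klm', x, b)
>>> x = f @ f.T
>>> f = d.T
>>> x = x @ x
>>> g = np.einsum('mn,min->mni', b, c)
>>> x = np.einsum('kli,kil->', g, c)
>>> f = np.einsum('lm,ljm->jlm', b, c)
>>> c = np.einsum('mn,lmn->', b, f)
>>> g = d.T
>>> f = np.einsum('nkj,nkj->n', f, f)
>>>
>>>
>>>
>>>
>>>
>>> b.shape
(17, 3)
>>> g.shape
()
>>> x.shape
()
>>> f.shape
(5,)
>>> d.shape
()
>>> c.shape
()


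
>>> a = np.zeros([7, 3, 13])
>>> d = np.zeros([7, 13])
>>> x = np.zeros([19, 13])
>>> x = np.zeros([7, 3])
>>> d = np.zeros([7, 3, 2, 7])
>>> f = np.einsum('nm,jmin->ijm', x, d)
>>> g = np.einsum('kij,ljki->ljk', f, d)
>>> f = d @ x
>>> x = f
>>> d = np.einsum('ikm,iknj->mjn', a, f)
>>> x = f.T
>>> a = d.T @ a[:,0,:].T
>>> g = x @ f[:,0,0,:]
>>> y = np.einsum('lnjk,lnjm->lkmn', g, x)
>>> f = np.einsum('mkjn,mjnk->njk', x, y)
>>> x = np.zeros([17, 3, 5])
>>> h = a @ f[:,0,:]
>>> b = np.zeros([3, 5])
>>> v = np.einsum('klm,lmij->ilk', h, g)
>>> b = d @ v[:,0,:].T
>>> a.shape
(2, 3, 7)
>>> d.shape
(13, 3, 2)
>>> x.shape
(17, 3, 5)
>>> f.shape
(7, 3, 2)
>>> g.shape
(3, 2, 3, 3)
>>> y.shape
(3, 3, 7, 2)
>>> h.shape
(2, 3, 2)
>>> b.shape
(13, 3, 3)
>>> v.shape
(3, 3, 2)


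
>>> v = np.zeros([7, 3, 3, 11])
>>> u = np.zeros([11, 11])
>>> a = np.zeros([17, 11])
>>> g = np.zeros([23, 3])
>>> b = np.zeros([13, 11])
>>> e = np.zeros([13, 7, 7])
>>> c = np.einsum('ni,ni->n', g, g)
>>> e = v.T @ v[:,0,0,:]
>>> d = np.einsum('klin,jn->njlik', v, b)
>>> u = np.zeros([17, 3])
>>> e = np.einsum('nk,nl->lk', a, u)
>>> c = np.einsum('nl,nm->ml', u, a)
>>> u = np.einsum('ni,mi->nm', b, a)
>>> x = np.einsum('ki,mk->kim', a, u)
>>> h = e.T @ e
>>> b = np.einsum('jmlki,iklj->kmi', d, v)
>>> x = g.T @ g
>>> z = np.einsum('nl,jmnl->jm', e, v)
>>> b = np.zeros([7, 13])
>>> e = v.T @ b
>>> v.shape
(7, 3, 3, 11)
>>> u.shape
(13, 17)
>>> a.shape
(17, 11)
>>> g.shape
(23, 3)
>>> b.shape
(7, 13)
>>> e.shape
(11, 3, 3, 13)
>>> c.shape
(11, 3)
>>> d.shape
(11, 13, 3, 3, 7)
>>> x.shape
(3, 3)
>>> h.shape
(11, 11)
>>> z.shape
(7, 3)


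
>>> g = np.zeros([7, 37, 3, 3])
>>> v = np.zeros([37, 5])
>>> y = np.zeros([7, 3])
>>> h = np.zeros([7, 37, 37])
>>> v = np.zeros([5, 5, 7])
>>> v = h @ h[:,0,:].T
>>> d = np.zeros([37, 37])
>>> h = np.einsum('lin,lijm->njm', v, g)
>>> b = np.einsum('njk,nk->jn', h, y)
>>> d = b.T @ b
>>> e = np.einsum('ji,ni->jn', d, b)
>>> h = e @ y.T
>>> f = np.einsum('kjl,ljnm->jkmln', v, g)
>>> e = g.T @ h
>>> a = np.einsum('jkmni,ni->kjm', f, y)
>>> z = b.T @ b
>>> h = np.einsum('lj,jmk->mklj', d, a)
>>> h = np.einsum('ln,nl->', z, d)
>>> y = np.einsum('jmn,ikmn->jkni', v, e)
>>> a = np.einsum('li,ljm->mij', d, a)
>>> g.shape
(7, 37, 3, 3)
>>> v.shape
(7, 37, 7)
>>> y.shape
(7, 3, 7, 3)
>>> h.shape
()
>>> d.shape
(7, 7)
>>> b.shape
(3, 7)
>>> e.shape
(3, 3, 37, 7)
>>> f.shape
(37, 7, 3, 7, 3)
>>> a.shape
(3, 7, 37)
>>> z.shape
(7, 7)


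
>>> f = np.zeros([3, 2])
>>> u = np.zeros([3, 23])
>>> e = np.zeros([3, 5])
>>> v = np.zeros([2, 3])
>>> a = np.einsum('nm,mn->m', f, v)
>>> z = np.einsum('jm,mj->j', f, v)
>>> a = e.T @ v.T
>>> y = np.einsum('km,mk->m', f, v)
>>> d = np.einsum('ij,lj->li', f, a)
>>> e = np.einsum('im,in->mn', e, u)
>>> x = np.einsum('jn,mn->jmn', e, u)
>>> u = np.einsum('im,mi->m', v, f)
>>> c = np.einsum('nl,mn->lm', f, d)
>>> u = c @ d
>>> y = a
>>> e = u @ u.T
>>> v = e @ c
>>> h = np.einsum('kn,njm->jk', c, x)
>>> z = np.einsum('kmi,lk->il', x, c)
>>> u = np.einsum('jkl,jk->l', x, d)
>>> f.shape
(3, 2)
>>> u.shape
(23,)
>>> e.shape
(2, 2)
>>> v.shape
(2, 5)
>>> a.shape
(5, 2)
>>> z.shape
(23, 2)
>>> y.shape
(5, 2)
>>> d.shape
(5, 3)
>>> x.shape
(5, 3, 23)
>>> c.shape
(2, 5)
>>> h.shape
(3, 2)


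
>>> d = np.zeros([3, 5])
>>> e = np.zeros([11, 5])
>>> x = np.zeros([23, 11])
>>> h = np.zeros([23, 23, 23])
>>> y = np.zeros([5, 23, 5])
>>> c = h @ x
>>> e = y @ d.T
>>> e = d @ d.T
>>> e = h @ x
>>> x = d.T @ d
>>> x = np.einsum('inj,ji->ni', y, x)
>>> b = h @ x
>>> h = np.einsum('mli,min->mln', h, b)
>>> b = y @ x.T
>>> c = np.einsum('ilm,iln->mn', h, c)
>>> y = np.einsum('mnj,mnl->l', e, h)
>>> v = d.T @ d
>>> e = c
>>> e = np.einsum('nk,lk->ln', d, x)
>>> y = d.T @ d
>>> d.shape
(3, 5)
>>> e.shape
(23, 3)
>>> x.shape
(23, 5)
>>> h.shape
(23, 23, 5)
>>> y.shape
(5, 5)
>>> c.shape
(5, 11)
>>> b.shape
(5, 23, 23)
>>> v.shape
(5, 5)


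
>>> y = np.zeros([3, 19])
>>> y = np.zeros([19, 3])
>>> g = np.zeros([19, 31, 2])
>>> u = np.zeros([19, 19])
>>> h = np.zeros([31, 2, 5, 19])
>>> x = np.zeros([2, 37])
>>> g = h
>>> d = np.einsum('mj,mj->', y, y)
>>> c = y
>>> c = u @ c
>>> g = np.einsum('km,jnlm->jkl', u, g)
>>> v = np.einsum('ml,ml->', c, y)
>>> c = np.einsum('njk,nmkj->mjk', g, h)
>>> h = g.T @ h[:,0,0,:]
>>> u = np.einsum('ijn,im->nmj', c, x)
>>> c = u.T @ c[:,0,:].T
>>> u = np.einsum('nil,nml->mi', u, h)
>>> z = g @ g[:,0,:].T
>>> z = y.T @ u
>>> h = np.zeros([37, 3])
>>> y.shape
(19, 3)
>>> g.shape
(31, 19, 5)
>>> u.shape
(19, 37)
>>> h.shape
(37, 3)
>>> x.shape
(2, 37)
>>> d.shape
()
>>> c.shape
(19, 37, 2)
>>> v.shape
()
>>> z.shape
(3, 37)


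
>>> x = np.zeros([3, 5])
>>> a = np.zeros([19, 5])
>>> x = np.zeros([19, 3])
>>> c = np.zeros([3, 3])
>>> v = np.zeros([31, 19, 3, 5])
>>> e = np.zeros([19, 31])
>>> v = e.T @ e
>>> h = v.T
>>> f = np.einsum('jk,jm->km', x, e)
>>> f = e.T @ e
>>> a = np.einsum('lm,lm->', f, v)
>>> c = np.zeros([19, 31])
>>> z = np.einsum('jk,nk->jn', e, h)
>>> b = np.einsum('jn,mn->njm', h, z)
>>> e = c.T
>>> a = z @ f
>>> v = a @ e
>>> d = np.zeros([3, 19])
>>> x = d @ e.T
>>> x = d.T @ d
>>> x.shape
(19, 19)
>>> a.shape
(19, 31)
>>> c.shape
(19, 31)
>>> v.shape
(19, 19)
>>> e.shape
(31, 19)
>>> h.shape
(31, 31)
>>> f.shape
(31, 31)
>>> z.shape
(19, 31)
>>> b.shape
(31, 31, 19)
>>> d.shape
(3, 19)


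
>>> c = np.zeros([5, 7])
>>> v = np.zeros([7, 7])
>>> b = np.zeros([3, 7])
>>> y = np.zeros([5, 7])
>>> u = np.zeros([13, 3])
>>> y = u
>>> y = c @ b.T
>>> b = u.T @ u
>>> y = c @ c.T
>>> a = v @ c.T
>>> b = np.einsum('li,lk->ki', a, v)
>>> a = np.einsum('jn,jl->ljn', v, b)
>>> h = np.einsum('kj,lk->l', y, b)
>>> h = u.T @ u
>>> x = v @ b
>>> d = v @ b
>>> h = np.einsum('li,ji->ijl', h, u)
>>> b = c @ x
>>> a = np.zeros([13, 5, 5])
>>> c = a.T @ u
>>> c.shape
(5, 5, 3)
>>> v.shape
(7, 7)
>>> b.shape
(5, 5)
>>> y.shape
(5, 5)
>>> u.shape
(13, 3)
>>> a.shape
(13, 5, 5)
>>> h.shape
(3, 13, 3)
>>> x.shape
(7, 5)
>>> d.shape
(7, 5)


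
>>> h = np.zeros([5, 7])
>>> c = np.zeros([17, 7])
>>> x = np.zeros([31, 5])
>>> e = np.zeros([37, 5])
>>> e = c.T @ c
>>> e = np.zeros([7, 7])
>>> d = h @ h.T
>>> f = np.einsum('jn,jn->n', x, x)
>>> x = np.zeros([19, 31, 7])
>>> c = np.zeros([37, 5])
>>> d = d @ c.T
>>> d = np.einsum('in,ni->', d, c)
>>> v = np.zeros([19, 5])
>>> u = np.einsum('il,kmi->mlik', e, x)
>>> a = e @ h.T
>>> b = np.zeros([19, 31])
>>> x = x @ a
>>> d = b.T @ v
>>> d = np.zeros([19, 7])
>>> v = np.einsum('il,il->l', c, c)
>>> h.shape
(5, 7)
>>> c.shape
(37, 5)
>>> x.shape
(19, 31, 5)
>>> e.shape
(7, 7)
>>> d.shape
(19, 7)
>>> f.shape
(5,)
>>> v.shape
(5,)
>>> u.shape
(31, 7, 7, 19)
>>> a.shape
(7, 5)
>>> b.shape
(19, 31)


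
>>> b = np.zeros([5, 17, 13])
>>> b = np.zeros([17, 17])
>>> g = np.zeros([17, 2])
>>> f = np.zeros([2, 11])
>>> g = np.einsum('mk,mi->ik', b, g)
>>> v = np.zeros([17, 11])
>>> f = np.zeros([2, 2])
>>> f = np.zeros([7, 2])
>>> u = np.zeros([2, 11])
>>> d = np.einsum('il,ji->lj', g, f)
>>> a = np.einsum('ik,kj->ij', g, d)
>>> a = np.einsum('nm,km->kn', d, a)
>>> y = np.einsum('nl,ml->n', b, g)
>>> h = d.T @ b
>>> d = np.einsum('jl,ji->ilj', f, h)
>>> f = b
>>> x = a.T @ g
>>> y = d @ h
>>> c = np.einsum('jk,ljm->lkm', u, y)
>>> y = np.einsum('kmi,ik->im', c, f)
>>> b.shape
(17, 17)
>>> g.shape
(2, 17)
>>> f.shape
(17, 17)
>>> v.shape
(17, 11)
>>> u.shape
(2, 11)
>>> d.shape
(17, 2, 7)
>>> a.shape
(2, 17)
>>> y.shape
(17, 11)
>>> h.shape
(7, 17)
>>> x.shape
(17, 17)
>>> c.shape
(17, 11, 17)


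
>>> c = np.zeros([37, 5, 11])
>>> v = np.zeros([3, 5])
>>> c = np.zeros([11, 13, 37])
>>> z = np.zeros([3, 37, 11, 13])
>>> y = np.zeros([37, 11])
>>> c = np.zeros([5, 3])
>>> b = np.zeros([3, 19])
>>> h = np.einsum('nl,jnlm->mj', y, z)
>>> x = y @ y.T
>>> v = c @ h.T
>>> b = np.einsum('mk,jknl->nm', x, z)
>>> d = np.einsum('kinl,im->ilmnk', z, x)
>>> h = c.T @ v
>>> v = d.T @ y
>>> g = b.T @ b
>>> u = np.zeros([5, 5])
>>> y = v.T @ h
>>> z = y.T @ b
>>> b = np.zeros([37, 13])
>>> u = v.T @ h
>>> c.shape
(5, 3)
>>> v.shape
(3, 11, 37, 13, 11)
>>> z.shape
(13, 11, 37, 13, 37)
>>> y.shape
(11, 13, 37, 11, 13)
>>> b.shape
(37, 13)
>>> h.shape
(3, 13)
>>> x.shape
(37, 37)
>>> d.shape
(37, 13, 37, 11, 3)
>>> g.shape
(37, 37)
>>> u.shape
(11, 13, 37, 11, 13)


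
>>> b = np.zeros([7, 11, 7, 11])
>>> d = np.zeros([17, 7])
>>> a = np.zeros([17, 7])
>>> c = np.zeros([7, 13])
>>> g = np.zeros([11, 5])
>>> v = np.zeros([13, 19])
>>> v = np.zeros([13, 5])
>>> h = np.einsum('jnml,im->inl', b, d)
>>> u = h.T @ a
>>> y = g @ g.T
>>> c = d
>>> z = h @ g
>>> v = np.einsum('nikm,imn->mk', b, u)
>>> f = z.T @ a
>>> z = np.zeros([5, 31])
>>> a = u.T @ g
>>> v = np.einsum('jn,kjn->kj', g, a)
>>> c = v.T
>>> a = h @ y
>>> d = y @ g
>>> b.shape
(7, 11, 7, 11)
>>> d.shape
(11, 5)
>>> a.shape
(17, 11, 11)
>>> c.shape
(11, 7)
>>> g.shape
(11, 5)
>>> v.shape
(7, 11)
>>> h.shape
(17, 11, 11)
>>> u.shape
(11, 11, 7)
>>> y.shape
(11, 11)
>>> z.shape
(5, 31)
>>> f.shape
(5, 11, 7)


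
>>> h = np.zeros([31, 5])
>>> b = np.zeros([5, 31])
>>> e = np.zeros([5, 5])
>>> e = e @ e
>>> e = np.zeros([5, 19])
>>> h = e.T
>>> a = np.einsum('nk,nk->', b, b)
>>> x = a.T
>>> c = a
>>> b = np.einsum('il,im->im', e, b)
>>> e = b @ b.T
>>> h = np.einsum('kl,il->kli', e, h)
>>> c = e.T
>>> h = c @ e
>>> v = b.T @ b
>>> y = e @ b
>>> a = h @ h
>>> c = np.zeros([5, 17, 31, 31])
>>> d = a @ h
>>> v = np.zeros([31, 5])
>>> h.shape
(5, 5)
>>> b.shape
(5, 31)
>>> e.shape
(5, 5)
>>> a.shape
(5, 5)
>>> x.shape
()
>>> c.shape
(5, 17, 31, 31)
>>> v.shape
(31, 5)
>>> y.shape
(5, 31)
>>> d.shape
(5, 5)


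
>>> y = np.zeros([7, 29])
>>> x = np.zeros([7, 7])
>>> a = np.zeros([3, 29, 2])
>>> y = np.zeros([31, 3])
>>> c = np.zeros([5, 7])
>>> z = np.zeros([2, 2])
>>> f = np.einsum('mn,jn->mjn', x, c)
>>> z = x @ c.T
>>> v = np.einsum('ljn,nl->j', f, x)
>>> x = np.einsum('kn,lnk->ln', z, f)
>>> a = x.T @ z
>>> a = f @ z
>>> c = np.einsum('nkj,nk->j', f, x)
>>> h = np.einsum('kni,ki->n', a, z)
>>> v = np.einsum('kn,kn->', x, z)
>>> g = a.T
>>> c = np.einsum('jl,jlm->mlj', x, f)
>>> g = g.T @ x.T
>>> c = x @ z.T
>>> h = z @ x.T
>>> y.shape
(31, 3)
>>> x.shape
(7, 5)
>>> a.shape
(7, 5, 5)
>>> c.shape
(7, 7)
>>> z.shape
(7, 5)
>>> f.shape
(7, 5, 7)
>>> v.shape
()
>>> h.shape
(7, 7)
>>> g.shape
(7, 5, 7)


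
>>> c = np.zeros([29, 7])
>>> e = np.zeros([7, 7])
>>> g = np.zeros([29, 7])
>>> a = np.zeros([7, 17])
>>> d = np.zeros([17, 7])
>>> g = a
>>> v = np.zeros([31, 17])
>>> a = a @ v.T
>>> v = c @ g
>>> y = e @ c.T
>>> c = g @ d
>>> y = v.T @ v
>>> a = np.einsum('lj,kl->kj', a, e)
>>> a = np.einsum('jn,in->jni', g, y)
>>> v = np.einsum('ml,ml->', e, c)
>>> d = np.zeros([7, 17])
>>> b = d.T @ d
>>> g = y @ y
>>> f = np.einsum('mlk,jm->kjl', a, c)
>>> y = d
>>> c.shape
(7, 7)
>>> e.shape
(7, 7)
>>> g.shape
(17, 17)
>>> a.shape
(7, 17, 17)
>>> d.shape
(7, 17)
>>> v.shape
()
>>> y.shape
(7, 17)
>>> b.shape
(17, 17)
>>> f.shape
(17, 7, 17)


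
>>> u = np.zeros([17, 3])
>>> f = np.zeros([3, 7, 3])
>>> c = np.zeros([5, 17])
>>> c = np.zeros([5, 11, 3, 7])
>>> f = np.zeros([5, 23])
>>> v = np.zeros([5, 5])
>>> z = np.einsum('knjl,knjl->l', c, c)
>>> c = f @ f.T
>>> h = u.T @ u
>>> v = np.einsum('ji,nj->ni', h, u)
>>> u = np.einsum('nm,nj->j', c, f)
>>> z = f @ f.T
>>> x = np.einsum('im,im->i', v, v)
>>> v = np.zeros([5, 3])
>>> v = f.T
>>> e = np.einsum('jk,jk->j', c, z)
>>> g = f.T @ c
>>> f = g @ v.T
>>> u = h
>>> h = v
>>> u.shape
(3, 3)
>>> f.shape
(23, 23)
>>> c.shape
(5, 5)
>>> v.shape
(23, 5)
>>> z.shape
(5, 5)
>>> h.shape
(23, 5)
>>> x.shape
(17,)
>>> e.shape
(5,)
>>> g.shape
(23, 5)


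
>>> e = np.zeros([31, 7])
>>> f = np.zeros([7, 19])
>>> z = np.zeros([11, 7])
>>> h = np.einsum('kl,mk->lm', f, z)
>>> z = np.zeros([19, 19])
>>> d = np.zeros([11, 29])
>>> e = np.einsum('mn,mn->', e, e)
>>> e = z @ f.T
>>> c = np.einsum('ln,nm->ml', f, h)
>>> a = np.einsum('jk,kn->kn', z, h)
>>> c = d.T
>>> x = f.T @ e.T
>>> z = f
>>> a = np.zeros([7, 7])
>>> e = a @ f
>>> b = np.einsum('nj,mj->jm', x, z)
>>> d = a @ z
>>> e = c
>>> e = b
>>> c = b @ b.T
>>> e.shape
(19, 7)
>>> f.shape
(7, 19)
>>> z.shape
(7, 19)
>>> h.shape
(19, 11)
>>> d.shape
(7, 19)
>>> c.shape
(19, 19)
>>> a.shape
(7, 7)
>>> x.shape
(19, 19)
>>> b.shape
(19, 7)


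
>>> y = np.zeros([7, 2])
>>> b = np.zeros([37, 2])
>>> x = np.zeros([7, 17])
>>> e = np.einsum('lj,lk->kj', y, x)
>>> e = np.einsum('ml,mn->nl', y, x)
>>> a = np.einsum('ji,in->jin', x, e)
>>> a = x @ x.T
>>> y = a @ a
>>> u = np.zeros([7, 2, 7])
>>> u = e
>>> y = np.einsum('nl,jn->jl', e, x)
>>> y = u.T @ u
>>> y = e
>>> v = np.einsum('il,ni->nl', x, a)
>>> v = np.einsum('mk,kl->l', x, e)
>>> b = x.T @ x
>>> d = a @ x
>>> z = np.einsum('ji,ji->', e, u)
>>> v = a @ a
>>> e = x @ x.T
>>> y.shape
(17, 2)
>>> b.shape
(17, 17)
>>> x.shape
(7, 17)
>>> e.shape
(7, 7)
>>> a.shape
(7, 7)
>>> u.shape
(17, 2)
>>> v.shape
(7, 7)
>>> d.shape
(7, 17)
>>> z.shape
()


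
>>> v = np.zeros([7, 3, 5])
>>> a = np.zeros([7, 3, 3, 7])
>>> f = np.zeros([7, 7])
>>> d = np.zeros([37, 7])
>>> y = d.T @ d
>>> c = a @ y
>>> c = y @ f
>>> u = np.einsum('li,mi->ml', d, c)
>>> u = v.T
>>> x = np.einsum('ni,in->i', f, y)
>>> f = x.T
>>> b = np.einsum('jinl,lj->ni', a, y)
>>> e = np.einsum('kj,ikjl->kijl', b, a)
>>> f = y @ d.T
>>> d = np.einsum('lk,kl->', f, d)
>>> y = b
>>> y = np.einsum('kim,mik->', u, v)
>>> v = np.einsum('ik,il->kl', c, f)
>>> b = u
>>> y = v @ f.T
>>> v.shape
(7, 37)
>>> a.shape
(7, 3, 3, 7)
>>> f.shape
(7, 37)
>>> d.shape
()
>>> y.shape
(7, 7)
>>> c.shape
(7, 7)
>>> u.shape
(5, 3, 7)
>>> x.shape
(7,)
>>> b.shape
(5, 3, 7)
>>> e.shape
(3, 7, 3, 7)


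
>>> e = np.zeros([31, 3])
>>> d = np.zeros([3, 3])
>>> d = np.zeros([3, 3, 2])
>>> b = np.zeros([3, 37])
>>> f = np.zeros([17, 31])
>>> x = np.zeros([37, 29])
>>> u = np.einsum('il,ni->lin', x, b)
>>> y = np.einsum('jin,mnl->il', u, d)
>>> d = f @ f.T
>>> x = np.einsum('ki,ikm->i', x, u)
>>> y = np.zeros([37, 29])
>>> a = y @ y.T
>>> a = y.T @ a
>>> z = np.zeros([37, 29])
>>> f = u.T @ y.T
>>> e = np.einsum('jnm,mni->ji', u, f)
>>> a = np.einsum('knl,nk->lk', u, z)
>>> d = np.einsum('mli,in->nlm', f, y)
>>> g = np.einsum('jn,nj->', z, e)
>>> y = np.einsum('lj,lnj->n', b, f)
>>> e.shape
(29, 37)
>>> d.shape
(29, 37, 3)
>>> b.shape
(3, 37)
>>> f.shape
(3, 37, 37)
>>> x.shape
(29,)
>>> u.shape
(29, 37, 3)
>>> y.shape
(37,)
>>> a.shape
(3, 29)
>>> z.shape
(37, 29)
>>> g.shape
()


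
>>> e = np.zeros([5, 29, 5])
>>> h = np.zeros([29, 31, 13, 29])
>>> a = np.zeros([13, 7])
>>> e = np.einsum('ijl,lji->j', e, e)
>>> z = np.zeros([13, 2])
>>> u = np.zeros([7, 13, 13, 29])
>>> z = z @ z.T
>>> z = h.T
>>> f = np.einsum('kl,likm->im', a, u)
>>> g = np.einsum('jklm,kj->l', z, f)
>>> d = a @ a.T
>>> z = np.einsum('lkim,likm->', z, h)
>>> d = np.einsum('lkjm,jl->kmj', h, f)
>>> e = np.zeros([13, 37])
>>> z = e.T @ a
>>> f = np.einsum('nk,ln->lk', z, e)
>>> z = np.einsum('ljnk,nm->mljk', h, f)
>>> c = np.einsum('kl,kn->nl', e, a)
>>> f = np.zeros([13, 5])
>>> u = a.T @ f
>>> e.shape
(13, 37)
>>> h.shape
(29, 31, 13, 29)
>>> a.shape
(13, 7)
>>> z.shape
(7, 29, 31, 29)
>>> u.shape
(7, 5)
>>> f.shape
(13, 5)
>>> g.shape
(31,)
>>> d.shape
(31, 29, 13)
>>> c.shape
(7, 37)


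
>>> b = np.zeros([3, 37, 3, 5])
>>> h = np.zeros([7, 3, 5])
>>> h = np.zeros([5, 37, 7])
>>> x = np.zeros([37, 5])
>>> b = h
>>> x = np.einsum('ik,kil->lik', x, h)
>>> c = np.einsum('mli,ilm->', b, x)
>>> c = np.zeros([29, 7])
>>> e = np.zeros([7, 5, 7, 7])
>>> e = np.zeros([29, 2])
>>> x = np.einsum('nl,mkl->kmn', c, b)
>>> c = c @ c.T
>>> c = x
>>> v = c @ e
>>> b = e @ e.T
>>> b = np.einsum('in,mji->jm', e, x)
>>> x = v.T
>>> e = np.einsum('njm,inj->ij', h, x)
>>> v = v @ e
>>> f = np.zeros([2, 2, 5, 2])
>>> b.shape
(5, 37)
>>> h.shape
(5, 37, 7)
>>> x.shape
(2, 5, 37)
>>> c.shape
(37, 5, 29)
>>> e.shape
(2, 37)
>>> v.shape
(37, 5, 37)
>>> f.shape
(2, 2, 5, 2)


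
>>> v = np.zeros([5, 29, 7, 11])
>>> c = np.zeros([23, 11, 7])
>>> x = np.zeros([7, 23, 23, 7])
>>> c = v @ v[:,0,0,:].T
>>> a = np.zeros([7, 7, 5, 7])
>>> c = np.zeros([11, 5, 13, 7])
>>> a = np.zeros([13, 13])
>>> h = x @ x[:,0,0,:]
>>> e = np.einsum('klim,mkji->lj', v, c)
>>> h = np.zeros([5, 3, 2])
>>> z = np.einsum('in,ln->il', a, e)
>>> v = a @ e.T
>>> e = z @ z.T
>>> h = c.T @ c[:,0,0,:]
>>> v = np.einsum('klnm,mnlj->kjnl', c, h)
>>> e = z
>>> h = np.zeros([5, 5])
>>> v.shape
(11, 7, 13, 5)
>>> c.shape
(11, 5, 13, 7)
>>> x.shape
(7, 23, 23, 7)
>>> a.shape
(13, 13)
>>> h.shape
(5, 5)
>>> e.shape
(13, 29)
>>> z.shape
(13, 29)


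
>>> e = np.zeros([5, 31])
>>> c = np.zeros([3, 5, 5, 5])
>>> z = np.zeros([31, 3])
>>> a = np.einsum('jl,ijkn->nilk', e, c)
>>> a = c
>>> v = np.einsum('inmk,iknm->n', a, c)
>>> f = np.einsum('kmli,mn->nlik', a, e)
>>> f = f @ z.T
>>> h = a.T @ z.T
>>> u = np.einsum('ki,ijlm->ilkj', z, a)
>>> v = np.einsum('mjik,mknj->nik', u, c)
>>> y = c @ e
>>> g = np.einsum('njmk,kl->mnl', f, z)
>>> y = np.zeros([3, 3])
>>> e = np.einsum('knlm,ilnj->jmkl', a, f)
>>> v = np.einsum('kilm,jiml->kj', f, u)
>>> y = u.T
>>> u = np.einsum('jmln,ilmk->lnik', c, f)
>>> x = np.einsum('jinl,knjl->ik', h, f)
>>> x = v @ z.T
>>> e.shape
(31, 5, 3, 5)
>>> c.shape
(3, 5, 5, 5)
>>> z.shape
(31, 3)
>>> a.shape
(3, 5, 5, 5)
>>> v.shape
(31, 3)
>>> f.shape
(31, 5, 5, 31)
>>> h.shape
(5, 5, 5, 31)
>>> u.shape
(5, 5, 31, 31)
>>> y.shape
(5, 31, 5, 3)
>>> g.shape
(5, 31, 3)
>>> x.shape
(31, 31)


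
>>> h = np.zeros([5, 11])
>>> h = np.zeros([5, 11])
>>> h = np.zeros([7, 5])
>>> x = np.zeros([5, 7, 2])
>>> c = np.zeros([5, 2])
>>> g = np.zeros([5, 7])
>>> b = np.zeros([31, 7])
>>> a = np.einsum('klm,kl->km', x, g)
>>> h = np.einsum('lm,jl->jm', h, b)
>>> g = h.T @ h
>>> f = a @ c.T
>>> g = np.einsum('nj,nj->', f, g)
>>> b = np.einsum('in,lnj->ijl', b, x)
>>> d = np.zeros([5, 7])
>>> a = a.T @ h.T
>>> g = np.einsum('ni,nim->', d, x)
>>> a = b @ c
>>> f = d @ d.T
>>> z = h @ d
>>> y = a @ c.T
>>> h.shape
(31, 5)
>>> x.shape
(5, 7, 2)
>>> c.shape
(5, 2)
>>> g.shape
()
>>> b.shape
(31, 2, 5)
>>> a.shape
(31, 2, 2)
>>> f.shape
(5, 5)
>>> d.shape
(5, 7)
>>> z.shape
(31, 7)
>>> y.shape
(31, 2, 5)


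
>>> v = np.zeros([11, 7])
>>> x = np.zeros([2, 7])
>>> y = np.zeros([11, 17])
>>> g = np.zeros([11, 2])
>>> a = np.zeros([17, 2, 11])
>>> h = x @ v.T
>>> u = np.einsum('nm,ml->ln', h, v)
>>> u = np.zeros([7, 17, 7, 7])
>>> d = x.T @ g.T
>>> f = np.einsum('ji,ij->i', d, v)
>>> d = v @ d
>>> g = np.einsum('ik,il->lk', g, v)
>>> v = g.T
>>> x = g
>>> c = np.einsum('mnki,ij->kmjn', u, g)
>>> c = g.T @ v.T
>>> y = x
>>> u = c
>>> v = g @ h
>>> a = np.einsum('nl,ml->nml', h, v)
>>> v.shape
(7, 11)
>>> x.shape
(7, 2)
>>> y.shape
(7, 2)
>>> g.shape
(7, 2)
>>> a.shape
(2, 7, 11)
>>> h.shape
(2, 11)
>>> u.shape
(2, 2)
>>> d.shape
(11, 11)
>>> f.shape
(11,)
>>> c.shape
(2, 2)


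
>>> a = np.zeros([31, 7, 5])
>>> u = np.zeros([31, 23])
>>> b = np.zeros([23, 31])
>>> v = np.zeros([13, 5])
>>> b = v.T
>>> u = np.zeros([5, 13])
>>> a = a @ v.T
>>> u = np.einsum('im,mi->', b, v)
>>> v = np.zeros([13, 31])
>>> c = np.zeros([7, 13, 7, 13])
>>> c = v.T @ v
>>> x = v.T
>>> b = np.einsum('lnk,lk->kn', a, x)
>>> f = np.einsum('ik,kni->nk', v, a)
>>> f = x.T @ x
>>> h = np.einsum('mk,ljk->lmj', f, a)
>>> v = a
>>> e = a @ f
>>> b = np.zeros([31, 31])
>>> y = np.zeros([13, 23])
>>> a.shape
(31, 7, 13)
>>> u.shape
()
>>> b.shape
(31, 31)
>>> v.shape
(31, 7, 13)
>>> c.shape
(31, 31)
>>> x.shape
(31, 13)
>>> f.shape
(13, 13)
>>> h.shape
(31, 13, 7)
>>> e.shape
(31, 7, 13)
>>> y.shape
(13, 23)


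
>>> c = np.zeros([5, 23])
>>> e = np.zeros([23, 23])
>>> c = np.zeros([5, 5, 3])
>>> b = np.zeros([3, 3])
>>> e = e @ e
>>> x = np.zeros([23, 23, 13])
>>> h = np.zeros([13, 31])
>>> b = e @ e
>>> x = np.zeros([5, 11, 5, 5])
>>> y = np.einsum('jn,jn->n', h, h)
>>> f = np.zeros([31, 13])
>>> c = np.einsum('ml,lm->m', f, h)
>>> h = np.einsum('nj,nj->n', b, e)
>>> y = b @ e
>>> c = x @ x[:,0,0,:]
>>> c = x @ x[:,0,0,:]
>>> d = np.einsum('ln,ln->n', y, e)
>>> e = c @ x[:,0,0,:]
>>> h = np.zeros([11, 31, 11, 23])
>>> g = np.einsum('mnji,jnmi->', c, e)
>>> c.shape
(5, 11, 5, 5)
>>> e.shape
(5, 11, 5, 5)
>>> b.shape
(23, 23)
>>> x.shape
(5, 11, 5, 5)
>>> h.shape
(11, 31, 11, 23)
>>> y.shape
(23, 23)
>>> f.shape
(31, 13)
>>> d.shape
(23,)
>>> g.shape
()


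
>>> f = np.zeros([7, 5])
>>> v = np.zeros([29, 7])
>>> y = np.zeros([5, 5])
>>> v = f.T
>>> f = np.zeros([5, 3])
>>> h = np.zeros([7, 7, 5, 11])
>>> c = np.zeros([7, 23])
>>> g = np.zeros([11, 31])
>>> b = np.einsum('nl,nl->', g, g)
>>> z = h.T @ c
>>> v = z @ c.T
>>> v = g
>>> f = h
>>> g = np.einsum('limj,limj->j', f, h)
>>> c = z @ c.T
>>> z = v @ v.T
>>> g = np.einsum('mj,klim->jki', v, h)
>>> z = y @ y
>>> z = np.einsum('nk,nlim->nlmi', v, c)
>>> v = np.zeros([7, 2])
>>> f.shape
(7, 7, 5, 11)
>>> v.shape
(7, 2)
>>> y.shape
(5, 5)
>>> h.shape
(7, 7, 5, 11)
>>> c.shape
(11, 5, 7, 7)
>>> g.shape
(31, 7, 5)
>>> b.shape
()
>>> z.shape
(11, 5, 7, 7)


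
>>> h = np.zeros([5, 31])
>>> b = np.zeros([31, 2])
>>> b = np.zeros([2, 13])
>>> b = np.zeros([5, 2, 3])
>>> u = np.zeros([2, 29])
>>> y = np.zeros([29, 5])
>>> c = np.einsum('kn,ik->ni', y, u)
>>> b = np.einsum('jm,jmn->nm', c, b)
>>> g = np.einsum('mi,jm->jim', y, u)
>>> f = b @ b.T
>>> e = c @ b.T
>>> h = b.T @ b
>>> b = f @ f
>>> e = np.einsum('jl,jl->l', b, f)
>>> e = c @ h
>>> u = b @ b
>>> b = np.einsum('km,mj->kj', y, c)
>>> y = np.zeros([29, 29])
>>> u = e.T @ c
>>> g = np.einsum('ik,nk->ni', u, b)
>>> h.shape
(2, 2)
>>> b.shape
(29, 2)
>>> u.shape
(2, 2)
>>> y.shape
(29, 29)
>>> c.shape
(5, 2)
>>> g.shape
(29, 2)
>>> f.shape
(3, 3)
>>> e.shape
(5, 2)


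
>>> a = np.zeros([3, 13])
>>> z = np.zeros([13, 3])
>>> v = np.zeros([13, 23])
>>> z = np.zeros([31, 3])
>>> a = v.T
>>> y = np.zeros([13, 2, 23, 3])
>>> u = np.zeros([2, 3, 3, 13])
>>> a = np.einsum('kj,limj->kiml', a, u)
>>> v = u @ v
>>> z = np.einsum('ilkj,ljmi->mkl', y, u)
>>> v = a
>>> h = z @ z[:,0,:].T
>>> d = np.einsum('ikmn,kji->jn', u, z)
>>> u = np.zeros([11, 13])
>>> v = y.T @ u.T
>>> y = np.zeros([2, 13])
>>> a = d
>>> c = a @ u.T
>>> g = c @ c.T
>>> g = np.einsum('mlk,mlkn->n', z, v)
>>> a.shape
(23, 13)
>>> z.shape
(3, 23, 2)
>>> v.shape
(3, 23, 2, 11)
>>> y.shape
(2, 13)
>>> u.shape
(11, 13)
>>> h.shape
(3, 23, 3)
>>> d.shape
(23, 13)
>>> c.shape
(23, 11)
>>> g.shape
(11,)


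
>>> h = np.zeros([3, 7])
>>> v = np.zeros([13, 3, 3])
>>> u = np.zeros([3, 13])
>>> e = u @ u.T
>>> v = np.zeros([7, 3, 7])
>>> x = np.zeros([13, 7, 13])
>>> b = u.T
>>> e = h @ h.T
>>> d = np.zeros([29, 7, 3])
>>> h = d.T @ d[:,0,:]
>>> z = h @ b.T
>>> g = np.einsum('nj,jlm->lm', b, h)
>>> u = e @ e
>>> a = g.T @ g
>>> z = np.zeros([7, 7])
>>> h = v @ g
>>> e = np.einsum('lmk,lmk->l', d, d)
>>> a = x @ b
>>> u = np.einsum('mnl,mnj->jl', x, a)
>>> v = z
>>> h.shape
(7, 3, 3)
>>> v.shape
(7, 7)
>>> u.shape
(3, 13)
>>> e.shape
(29,)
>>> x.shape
(13, 7, 13)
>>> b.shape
(13, 3)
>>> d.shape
(29, 7, 3)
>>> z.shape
(7, 7)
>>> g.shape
(7, 3)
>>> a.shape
(13, 7, 3)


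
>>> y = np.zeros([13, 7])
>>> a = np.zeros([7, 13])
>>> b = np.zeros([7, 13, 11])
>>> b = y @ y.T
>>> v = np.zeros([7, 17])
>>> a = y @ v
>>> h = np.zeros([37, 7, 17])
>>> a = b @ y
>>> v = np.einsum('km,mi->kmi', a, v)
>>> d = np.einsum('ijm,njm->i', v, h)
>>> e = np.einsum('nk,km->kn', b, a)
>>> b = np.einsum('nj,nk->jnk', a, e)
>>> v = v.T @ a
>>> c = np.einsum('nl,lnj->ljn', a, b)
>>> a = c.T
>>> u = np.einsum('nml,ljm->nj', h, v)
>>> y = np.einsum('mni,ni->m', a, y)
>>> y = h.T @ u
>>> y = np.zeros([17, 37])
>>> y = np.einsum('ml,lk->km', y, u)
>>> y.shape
(7, 17)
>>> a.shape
(13, 13, 7)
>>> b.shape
(7, 13, 13)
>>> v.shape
(17, 7, 7)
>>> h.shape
(37, 7, 17)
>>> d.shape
(13,)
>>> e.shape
(13, 13)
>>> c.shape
(7, 13, 13)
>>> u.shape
(37, 7)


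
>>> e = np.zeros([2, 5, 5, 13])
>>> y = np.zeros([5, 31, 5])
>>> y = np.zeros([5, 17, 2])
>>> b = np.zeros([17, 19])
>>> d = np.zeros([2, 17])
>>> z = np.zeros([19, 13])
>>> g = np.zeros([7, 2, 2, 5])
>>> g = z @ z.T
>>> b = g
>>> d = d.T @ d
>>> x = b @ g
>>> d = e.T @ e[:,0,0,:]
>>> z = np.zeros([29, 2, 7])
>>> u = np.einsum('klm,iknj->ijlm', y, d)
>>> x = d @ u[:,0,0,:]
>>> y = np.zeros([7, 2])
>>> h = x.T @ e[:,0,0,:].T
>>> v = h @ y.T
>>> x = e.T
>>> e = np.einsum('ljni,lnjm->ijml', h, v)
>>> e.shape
(2, 5, 7, 2)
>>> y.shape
(7, 2)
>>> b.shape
(19, 19)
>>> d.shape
(13, 5, 5, 13)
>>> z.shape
(29, 2, 7)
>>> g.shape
(19, 19)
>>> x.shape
(13, 5, 5, 2)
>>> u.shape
(13, 13, 17, 2)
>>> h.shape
(2, 5, 5, 2)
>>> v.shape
(2, 5, 5, 7)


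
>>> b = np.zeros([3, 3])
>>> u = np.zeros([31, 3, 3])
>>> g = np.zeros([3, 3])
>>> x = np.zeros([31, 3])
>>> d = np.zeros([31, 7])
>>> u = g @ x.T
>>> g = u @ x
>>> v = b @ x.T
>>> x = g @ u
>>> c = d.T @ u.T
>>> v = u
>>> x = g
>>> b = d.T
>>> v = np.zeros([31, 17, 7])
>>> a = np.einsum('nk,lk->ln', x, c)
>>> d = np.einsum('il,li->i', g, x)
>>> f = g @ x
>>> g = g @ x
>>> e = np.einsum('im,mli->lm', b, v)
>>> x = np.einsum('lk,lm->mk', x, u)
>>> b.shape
(7, 31)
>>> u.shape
(3, 31)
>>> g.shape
(3, 3)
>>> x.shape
(31, 3)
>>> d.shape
(3,)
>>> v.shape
(31, 17, 7)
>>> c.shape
(7, 3)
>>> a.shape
(7, 3)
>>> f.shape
(3, 3)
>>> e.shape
(17, 31)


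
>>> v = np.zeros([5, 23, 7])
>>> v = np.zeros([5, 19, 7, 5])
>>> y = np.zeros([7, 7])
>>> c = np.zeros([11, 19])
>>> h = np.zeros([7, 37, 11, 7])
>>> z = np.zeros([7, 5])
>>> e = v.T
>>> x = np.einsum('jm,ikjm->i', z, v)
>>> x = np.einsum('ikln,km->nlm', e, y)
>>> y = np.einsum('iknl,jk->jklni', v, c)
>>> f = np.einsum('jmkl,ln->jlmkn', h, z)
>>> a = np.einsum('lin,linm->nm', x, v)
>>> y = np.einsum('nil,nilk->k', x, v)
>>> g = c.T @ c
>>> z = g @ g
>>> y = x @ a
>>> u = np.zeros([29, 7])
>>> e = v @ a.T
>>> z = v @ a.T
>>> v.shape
(5, 19, 7, 5)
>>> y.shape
(5, 19, 5)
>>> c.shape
(11, 19)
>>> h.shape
(7, 37, 11, 7)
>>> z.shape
(5, 19, 7, 7)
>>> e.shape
(5, 19, 7, 7)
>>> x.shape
(5, 19, 7)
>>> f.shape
(7, 7, 37, 11, 5)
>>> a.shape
(7, 5)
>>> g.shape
(19, 19)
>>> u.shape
(29, 7)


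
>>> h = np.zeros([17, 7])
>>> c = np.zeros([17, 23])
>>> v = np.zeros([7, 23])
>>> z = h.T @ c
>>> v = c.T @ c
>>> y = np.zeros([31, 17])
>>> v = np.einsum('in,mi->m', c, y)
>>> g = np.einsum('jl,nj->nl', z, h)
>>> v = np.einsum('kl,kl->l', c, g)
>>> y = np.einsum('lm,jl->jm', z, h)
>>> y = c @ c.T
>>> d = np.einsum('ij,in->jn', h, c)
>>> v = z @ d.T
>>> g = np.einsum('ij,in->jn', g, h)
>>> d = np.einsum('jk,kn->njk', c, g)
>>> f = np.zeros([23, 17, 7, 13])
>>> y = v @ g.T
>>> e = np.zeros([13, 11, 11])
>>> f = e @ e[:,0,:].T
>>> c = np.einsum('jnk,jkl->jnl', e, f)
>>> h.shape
(17, 7)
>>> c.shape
(13, 11, 13)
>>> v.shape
(7, 7)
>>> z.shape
(7, 23)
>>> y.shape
(7, 23)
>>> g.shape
(23, 7)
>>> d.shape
(7, 17, 23)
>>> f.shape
(13, 11, 13)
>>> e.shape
(13, 11, 11)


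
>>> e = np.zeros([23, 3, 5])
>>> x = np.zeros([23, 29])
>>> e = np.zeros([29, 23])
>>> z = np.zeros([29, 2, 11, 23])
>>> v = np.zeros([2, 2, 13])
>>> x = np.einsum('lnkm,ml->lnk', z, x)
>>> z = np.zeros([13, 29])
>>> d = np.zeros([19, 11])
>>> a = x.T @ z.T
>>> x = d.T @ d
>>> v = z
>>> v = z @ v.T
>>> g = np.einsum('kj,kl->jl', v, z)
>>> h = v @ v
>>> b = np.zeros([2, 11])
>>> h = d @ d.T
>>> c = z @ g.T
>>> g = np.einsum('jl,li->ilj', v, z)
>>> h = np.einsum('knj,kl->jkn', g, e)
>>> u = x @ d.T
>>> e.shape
(29, 23)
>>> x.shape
(11, 11)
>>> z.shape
(13, 29)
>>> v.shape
(13, 13)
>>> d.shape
(19, 11)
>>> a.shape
(11, 2, 13)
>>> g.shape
(29, 13, 13)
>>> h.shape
(13, 29, 13)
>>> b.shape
(2, 11)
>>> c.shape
(13, 13)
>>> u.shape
(11, 19)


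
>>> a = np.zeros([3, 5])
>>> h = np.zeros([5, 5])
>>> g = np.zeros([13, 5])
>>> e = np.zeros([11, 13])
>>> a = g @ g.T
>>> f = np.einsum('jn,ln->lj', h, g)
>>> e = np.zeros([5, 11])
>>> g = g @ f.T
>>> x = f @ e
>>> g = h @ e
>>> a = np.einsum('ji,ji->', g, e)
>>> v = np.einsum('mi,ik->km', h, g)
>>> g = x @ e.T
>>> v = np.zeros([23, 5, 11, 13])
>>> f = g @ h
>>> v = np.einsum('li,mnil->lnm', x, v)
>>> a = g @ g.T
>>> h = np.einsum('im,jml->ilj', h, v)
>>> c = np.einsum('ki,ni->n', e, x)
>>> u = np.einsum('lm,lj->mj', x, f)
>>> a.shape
(13, 13)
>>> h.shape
(5, 23, 13)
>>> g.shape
(13, 5)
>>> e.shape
(5, 11)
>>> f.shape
(13, 5)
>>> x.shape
(13, 11)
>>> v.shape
(13, 5, 23)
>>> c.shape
(13,)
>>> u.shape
(11, 5)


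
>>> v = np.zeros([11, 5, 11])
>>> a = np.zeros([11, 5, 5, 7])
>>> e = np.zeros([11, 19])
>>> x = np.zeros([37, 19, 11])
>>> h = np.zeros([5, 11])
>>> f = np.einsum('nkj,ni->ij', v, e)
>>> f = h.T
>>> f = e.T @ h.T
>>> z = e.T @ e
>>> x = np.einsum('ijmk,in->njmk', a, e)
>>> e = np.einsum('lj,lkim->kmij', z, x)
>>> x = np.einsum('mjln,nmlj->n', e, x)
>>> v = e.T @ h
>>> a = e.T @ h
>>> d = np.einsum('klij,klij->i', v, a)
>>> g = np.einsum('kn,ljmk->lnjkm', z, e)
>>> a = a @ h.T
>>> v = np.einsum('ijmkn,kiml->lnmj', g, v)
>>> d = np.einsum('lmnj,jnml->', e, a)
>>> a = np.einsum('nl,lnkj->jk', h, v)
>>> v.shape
(11, 5, 7, 19)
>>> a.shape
(19, 7)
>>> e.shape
(5, 7, 5, 19)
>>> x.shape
(19,)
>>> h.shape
(5, 11)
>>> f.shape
(19, 5)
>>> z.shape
(19, 19)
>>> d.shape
()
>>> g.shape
(5, 19, 7, 19, 5)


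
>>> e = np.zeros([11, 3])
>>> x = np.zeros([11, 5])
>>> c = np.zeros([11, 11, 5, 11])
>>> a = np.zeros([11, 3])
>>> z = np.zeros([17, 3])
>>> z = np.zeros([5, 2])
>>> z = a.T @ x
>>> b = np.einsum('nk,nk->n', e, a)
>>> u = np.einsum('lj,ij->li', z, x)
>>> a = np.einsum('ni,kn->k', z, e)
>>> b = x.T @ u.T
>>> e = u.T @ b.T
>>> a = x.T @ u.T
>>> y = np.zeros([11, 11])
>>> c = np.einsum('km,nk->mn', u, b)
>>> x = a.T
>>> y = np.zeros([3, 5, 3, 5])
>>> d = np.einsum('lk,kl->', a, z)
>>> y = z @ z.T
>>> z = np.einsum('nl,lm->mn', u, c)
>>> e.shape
(11, 5)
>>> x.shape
(3, 5)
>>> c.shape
(11, 5)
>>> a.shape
(5, 3)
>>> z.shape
(5, 3)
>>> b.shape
(5, 3)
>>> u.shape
(3, 11)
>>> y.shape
(3, 3)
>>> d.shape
()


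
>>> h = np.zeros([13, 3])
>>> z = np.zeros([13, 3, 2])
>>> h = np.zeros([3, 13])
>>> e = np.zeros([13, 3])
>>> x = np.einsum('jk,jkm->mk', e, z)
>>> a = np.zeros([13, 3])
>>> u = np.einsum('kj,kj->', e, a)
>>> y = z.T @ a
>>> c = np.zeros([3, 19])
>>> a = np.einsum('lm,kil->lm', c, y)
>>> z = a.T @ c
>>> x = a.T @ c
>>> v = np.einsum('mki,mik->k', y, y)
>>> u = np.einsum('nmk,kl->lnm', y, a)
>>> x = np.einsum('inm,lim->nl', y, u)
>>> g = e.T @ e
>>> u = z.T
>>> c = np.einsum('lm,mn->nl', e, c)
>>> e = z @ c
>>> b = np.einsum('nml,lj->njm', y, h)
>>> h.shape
(3, 13)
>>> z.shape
(19, 19)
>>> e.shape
(19, 13)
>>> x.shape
(3, 19)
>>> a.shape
(3, 19)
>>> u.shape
(19, 19)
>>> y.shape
(2, 3, 3)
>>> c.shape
(19, 13)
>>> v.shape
(3,)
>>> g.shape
(3, 3)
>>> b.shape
(2, 13, 3)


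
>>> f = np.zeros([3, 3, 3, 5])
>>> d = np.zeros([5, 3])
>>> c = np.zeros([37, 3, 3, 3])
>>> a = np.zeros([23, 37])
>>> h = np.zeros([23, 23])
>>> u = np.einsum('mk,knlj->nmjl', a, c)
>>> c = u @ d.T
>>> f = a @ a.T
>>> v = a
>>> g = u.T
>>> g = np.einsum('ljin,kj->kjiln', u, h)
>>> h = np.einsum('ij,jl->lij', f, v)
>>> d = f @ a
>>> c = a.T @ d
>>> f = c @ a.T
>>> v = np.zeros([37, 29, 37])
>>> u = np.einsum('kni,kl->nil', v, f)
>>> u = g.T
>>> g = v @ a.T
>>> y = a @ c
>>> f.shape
(37, 23)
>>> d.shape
(23, 37)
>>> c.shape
(37, 37)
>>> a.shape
(23, 37)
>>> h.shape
(37, 23, 23)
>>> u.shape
(3, 3, 3, 23, 23)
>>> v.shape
(37, 29, 37)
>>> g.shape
(37, 29, 23)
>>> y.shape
(23, 37)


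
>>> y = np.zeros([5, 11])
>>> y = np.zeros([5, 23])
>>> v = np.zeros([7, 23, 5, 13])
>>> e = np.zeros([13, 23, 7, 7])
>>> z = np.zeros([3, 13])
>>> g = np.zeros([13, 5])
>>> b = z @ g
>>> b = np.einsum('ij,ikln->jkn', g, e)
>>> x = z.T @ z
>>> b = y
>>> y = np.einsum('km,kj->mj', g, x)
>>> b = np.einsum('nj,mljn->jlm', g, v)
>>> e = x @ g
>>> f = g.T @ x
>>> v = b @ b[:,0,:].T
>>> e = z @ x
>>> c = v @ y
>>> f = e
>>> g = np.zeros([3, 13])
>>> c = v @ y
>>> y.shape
(5, 13)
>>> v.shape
(5, 23, 5)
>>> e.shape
(3, 13)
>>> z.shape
(3, 13)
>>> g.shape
(3, 13)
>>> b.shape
(5, 23, 7)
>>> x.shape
(13, 13)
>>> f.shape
(3, 13)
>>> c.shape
(5, 23, 13)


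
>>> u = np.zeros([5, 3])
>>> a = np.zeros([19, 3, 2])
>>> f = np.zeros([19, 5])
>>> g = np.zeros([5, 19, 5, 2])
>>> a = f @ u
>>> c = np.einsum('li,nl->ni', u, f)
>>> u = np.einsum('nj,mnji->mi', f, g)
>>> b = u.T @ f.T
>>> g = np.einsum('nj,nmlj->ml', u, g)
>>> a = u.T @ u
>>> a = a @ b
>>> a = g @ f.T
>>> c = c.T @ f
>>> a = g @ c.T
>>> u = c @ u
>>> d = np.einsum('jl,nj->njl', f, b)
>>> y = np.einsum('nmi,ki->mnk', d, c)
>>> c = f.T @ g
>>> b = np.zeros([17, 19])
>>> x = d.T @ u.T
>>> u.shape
(3, 2)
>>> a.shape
(19, 3)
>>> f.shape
(19, 5)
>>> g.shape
(19, 5)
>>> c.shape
(5, 5)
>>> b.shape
(17, 19)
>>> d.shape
(2, 19, 5)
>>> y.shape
(19, 2, 3)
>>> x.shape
(5, 19, 3)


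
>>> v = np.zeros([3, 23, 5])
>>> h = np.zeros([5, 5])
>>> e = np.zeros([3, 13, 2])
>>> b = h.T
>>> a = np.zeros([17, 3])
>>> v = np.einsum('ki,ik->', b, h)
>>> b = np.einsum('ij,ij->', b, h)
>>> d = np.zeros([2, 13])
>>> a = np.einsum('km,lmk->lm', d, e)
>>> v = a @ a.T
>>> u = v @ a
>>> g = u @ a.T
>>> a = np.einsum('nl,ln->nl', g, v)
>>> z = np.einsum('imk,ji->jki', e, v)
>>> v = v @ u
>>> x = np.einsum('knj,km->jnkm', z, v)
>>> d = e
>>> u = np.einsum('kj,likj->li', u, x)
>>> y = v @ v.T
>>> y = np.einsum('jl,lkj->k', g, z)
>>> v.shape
(3, 13)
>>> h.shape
(5, 5)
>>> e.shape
(3, 13, 2)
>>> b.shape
()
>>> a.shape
(3, 3)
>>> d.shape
(3, 13, 2)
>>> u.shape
(3, 2)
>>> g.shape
(3, 3)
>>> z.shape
(3, 2, 3)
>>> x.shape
(3, 2, 3, 13)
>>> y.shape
(2,)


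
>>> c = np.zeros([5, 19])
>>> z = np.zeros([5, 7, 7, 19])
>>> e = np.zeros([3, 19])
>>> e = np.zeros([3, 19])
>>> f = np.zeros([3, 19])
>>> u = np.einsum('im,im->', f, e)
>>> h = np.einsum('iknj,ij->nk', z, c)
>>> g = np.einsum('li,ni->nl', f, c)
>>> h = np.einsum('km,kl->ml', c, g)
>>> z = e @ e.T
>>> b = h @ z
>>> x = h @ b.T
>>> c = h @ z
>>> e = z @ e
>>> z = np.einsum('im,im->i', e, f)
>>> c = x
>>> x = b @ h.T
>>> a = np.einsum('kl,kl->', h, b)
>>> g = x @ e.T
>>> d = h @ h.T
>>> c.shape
(19, 19)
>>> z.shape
(3,)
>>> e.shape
(3, 19)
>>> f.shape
(3, 19)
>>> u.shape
()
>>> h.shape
(19, 3)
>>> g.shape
(19, 3)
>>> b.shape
(19, 3)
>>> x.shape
(19, 19)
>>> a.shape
()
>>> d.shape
(19, 19)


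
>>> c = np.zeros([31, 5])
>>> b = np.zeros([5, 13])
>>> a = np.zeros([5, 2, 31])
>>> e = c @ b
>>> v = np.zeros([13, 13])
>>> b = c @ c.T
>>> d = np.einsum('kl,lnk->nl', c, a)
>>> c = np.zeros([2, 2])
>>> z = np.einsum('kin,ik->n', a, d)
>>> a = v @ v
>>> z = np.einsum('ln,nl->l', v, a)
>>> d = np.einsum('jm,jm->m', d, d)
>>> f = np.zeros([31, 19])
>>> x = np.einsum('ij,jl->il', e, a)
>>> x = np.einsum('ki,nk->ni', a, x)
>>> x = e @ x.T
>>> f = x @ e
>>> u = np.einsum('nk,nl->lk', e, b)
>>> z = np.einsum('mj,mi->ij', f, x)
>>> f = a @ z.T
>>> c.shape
(2, 2)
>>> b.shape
(31, 31)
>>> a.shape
(13, 13)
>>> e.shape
(31, 13)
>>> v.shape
(13, 13)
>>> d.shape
(5,)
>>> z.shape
(31, 13)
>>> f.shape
(13, 31)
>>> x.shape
(31, 31)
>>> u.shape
(31, 13)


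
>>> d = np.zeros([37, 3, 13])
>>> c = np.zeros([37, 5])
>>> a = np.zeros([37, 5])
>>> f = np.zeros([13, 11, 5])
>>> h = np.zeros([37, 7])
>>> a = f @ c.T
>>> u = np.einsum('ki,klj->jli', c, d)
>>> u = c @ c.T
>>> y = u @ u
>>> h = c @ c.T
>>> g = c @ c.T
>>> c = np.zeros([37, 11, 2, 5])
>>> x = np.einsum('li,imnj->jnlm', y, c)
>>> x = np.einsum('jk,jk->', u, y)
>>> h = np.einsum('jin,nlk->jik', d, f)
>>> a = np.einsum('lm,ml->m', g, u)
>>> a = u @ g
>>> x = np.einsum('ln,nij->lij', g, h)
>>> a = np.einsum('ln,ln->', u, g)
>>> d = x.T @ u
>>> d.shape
(5, 3, 37)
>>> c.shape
(37, 11, 2, 5)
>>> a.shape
()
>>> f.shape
(13, 11, 5)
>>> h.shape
(37, 3, 5)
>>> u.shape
(37, 37)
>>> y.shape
(37, 37)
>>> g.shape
(37, 37)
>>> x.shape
(37, 3, 5)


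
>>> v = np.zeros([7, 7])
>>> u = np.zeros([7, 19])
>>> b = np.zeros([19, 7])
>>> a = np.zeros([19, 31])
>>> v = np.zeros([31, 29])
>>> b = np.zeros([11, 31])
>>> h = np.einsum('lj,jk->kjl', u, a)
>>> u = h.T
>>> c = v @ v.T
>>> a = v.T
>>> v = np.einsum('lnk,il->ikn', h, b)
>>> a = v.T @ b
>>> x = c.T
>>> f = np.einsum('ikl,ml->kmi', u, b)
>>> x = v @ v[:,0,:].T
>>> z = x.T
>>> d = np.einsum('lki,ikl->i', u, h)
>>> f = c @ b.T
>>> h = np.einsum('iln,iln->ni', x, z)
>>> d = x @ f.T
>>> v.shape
(11, 7, 19)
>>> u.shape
(7, 19, 31)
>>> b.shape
(11, 31)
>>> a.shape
(19, 7, 31)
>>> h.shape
(11, 11)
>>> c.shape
(31, 31)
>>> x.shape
(11, 7, 11)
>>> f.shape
(31, 11)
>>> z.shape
(11, 7, 11)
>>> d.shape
(11, 7, 31)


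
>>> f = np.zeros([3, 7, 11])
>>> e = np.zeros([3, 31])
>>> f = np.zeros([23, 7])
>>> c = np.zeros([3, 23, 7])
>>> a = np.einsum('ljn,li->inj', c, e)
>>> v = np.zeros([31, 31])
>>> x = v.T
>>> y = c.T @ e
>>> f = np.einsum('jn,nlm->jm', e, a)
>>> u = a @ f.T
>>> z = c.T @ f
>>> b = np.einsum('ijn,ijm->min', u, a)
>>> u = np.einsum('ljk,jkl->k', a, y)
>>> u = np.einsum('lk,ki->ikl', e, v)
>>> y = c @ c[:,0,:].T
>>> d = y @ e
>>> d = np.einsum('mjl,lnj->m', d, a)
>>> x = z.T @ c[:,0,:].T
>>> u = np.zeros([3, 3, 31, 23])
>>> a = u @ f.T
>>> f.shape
(3, 23)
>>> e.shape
(3, 31)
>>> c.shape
(3, 23, 7)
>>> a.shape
(3, 3, 31, 3)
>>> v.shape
(31, 31)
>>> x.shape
(23, 23, 3)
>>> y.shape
(3, 23, 3)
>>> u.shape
(3, 3, 31, 23)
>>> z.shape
(7, 23, 23)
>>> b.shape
(23, 31, 3)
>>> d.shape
(3,)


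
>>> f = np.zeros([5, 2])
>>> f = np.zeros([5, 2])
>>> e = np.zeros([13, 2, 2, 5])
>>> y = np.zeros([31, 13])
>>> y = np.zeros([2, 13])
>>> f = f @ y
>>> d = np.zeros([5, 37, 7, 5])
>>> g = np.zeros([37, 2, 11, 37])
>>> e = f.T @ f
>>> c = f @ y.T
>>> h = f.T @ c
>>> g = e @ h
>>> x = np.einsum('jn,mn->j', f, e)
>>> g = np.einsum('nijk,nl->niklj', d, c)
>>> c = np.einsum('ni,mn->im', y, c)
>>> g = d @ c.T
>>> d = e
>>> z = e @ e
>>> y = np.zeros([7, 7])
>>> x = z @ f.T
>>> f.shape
(5, 13)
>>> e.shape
(13, 13)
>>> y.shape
(7, 7)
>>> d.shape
(13, 13)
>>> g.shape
(5, 37, 7, 13)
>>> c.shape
(13, 5)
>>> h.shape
(13, 2)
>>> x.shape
(13, 5)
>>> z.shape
(13, 13)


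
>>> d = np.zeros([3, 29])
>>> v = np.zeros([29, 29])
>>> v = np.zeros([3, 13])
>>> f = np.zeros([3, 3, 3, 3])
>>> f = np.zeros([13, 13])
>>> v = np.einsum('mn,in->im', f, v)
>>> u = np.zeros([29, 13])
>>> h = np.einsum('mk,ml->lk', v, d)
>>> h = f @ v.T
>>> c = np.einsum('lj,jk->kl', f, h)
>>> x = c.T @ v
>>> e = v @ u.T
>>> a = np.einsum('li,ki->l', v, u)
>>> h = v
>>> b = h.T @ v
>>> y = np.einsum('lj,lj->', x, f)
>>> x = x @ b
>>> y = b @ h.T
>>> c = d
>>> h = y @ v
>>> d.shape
(3, 29)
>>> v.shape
(3, 13)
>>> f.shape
(13, 13)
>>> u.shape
(29, 13)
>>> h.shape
(13, 13)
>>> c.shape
(3, 29)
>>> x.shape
(13, 13)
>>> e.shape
(3, 29)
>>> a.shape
(3,)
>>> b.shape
(13, 13)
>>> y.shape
(13, 3)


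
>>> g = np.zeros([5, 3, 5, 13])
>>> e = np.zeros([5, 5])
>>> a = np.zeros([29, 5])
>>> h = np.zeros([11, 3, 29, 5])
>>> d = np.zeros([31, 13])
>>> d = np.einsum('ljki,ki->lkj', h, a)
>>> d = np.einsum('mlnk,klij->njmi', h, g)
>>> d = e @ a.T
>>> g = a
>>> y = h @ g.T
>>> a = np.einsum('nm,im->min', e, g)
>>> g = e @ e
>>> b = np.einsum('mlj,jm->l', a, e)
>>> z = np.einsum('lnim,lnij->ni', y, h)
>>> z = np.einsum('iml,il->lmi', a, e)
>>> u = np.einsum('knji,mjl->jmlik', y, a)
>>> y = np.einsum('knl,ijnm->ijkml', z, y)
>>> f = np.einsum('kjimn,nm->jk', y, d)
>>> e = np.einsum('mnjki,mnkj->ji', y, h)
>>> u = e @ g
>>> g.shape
(5, 5)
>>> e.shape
(5, 5)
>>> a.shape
(5, 29, 5)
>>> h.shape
(11, 3, 29, 5)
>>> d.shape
(5, 29)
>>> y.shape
(11, 3, 5, 29, 5)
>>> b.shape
(29,)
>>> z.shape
(5, 29, 5)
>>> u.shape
(5, 5)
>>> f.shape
(3, 11)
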